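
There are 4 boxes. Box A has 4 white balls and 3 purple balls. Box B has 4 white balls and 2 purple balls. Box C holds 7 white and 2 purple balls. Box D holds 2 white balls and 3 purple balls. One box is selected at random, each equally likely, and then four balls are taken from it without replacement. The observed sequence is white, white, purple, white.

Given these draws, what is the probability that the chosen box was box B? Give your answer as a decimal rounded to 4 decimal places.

Compute the likelihood of the observed sequence for each case: P(data | box A) = (4/7)(3/6)(3/5)(2/4) = 0.085714; P(data | box B) = (4/6)(3/5)(2/4)(2/3) = 0.13333; P(data | box C) = (7/9)(6/8)(2/7)(5/6) = 0.13889; P(data | box D) = (2/5)(1/4)(3/3)(0/2) = 0.
Multiplying each by its prior: 1/4 · 0.085714 = 0.021429, 1/4 · 0.13333 = 0.033333, 1/4 · 0.13889 = 0.034722, 1/4 · 0 = 0; these sum to 0.089484.
By Bayes' rule, P(box B | data) = (0.033333) / (0.089484) = 0.37251.

0.3725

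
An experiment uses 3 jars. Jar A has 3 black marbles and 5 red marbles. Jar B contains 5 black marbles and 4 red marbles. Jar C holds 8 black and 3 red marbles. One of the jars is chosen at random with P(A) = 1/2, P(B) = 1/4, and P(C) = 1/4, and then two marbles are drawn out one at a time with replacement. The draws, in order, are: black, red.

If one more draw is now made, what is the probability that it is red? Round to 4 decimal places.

Under each hypothesis, the probability of the observed sequence is: P(data | jar A) = (3/8)(5/8) = 0.23438; P(data | jar B) = (5/9)(4/9) = 0.24691; P(data | jar C) = (8/11)(3/11) = 0.19835.
Weighting by the prior gives 1/2 · 0.23438 = 0.11719, 1/4 · 0.24691 = 0.061728, 1/4 · 0.19835 = 0.049587; summing to 0.2285.
The posterior is then P(jar A | data) = 0.51285, P(jar B | data) = 0.27014, P(jar C | data) = 0.21701.
So P(red next | data) = Σ P(red next | H) P(H | data) = (5/8)(0.51285) + (4/9)(0.27014) + (3/11)(0.21701) = 0.49978.

0.4998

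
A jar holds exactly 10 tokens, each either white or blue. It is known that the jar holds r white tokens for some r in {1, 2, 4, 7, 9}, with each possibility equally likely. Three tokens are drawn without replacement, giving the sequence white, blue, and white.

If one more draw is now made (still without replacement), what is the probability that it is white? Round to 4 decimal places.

Compute the likelihood of the observed sequence for each case: P(data | r = 1) = (1/10)(9/9)(0/8) = 0; P(data | r = 2) = (2/10)(8/9)(1/8) = 0.022222; P(data | r = 4) = (4/10)(6/9)(3/8) = 0.1; P(data | r = 7) = (7/10)(3/9)(6/8) = 0.175; P(data | r = 9) = (9/10)(1/9)(8/8) = 0.1.
Weighting by the prior gives 1/5 · 0 = 0, 1/5 · 0.022222 = 0.0044444, 1/5 · 0.1 = 0.02, 1/5 · 0.175 = 0.035, 1/5 · 0.1 = 0.02; these sum to 0.079444.
Normalising, the posterior is P(r = 1 | data) = 0, P(r = 2 | data) = 0.055944, P(r = 4 | data) = 0.25175, P(r = 7 | data) = 0.44056, P(r = 9 | data) = 0.25175.
So P(white next | data) = Σ P(white next | H) P(H | data) = (0)(0.055944) + (2/7)(0.25175) + (5/7)(0.44056) + (1)(0.25175) = 0.63836.

0.6384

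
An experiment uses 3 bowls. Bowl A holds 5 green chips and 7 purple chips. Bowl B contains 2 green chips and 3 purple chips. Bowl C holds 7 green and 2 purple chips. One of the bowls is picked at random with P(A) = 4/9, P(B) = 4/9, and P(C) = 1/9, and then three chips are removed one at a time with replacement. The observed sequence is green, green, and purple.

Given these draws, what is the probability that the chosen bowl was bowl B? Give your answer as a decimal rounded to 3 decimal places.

For each hypothesis, P(data | H) works out to: P(data | bowl A) = (5/12)(5/12)(7/12) = 0.10127; P(data | bowl B) = (2/5)(2/5)(3/5) = 0.096; P(data | bowl C) = (7/9)(7/9)(2/9) = 0.13443.
Multiplying each by its prior: 4/9 · 0.10127 = 0.04501, 4/9 · 0.096 = 0.042667, 1/9 · 0.13443 = 0.014937; these sum to 0.10261.
Hence P(bowl B | data) = (0.042667) / (0.10261) = 0.4158.

0.416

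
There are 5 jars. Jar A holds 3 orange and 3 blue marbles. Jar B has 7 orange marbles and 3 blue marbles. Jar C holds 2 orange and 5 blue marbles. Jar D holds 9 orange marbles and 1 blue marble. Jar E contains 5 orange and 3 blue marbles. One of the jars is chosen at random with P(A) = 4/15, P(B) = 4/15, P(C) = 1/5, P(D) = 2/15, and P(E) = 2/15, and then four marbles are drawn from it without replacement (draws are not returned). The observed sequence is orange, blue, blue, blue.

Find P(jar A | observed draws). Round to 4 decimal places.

Under each hypothesis, the probability of the observed sequence is: P(data | jar A) = (3/6)(3/5)(2/4)(1/3) = 0.05; P(data | jar B) = (7/10)(3/9)(2/8)(1/7) = 0.0083333; P(data | jar C) = (2/7)(5/6)(4/5)(3/4) = 0.14286; P(data | jar D) = (9/10)(1/9)(0/8) = 0; P(data | jar E) = (5/8)(3/7)(2/6)(1/5) = 0.017857.
The prior-weighted likelihoods are 4/15 · 0.05 = 0.013333, 4/15 · 0.0083333 = 0.0022222, 1/5 · 0.14286 = 0.028571, 2/15 · 0 = 0, 2/15 · 0.017857 = 0.002381; summing to 0.046508.
By Bayes' rule, P(jar A | data) = (0.013333) / (0.046508) = 0.28669.

0.2867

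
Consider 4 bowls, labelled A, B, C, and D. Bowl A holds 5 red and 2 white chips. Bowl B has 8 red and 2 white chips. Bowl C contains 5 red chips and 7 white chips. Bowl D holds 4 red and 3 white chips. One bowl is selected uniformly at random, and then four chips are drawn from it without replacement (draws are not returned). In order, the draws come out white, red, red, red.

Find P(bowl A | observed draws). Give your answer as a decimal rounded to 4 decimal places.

0.3596

Under each hypothesis, the probability of the observed sequence is: P(data | bowl A) = (2/7)(5/6)(4/5)(3/4) = 0.14286; P(data | bowl B) = (2/10)(8/9)(7/8)(6/7) = 0.13333; P(data | bowl C) = (7/12)(5/11)(4/10)(3/9) = 0.035354; P(data | bowl D) = (3/7)(4/6)(3/5)(2/4) = 0.085714.
The prior-weighted likelihoods are 1/4 · 0.14286 = 0.035714, 1/4 · 0.13333 = 0.033333, 1/4 · 0.035354 = 0.0088384, 1/4 · 0.085714 = 0.021429; summing to 0.099315.
By Bayes' rule, P(bowl A | data) = (0.035714) / (0.099315) = 0.35961.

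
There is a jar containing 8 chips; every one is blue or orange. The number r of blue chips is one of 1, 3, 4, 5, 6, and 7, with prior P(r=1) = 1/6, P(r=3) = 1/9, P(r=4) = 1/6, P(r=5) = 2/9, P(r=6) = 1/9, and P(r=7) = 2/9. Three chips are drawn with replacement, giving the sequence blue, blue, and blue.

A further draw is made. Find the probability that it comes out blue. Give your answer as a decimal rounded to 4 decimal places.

Compute the likelihood of the observed sequence for each case: P(data | r = 1) = (1/8)(1/8)(1/8) = 0.0019531; P(data | r = 3) = (3/8)(3/8)(3/8) = 0.052734; P(data | r = 4) = (4/8)(4/8)(4/8) = 0.125; P(data | r = 5) = (5/8)(5/8)(5/8) = 0.24414; P(data | r = 6) = (6/8)(6/8)(6/8) = 0.42188; P(data | r = 7) = (7/8)(7/8)(7/8) = 0.66992.
The prior-weighted likelihoods are 1/6 · 0.0019531 = 0.00032552, 1/9 · 0.052734 = 0.0058594, 1/6 · 0.125 = 0.020833, 2/9 · 0.24414 = 0.054253, 1/9 · 0.42188 = 0.046875, 2/9 · 0.66992 = 0.14887; with total 0.27702.
Dividing through by the total gives posterior P(r = 1 | data) = 0.0011751, P(r = 3 | data) = 0.021152, P(r = 4 | data) = 0.075206, P(r = 5 | data) = 0.19585, P(r = 6 | data) = 0.16921, P(r = 7 | data) = 0.53741.
The predictive probability is P(blue next | data) = (1/8)(0.0011751) + (3/8)(0.021152) + (1/2)(0.075206) + (5/8)(0.19585) + (3/4)(0.16921) + (7/8)(0.53741) = 0.76523.

0.7652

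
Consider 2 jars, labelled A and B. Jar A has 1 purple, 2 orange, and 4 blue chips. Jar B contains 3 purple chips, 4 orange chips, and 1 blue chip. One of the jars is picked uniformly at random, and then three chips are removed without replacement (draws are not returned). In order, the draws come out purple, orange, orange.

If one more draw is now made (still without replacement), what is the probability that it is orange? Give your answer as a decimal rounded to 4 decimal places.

For each hypothesis, P(data | H) works out to: P(data | jar A) = (1/7)(2/6)(1/5) = 1/105; P(data | jar B) = (3/8)(4/7)(3/6) = 3/28.
Weighting by the prior gives 1/2 · 1/105 = 1/210, 1/2 · 3/28 = 3/56; summing to 7/120.
Normalising, the posterior is P(jar A | data) = 4/49, P(jar B | data) = 45/49.
The predictive probability is P(orange next | data) = (0)(4/49) + (2/5)(45/49) = 18/49.

0.3673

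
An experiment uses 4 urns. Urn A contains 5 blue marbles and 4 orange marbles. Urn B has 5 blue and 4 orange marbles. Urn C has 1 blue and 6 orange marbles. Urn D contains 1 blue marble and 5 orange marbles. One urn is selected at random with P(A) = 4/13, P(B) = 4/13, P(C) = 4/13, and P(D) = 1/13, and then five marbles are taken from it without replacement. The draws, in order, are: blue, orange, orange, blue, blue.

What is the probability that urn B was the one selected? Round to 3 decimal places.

The likelihood of the observed sequence under each hypothesis: P(data | urn A) = (5/9)(4/8)(3/7)(4/6)(3/5) = 1/21; P(data | urn B) = (5/9)(4/8)(3/7)(4/6)(3/5) = 1/21; P(data | urn C) = (1/7)(6/6)(5/5)(0/4) = 0; P(data | urn D) = (1/6)(5/5)(4/4)(0/3) = 0.
Weighting by the prior gives 4/13 · 1/21 = 4/273, 4/13 · 1/21 = 4/273, 4/13 · 0 = 0, 1/13 · 0 = 0; summing to 8/273.
Therefore the posterior P(urn B | data) = (4/273) / (8/273) = 1/2.

0.500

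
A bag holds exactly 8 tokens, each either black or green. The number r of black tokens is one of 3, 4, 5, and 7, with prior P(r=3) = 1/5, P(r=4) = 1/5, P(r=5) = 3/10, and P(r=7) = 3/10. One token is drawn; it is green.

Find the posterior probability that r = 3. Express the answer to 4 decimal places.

For each hypothesis, P(data | H) works out to: P(data | r = 3) = (5/8) = 5/8; P(data | r = 4) = (4/8) = 1/2; P(data | r = 5) = (3/8) = 3/8; P(data | r = 7) = (1/8) = 1/8.
Weighting by the prior gives 1/5 · 5/8 = 1/8, 1/5 · 1/2 = 1/10, 3/10 · 3/8 = 9/80, 3/10 · 1/8 = 3/80; with total 3/8.
By Bayes' rule, P(r = 3 | data) = (1/8) / (3/8) = 1/3.

0.3333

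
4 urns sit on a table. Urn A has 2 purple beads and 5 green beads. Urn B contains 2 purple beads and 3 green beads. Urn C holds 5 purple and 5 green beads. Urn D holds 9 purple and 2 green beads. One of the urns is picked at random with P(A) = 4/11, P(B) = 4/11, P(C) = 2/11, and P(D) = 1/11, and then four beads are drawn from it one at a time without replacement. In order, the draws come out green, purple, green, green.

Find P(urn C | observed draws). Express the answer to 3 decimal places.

0.109

Compute the likelihood of the observed sequence for each case: P(data | urn A) = (5/7)(2/6)(4/5)(3/4) = 0.14286; P(data | urn B) = (3/5)(2/4)(2/3)(1/2) = 0.1; P(data | urn C) = (5/10)(5/9)(4/8)(3/7) = 0.059524; P(data | urn D) = (2/11)(9/10)(1/9)(0/8) = 0.
Multiplying each by its prior: 4/11 · 0.14286 = 0.051948, 4/11 · 0.1 = 0.036364, 2/11 · 0.059524 = 0.010823, 1/11 · 0 = 0; summing to 0.099134.
Hence P(urn C | data) = (0.010823) / (0.099134) = 0.10917.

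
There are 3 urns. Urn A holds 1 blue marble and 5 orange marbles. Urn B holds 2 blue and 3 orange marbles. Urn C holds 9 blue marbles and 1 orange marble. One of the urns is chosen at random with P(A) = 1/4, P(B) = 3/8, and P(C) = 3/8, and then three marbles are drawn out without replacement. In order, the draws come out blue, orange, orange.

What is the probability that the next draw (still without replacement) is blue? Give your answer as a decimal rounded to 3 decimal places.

0.321

The likelihood of the observed sequence under each hypothesis: P(data | urn A) = (1/6)(5/5)(4/4) = 1/6; P(data | urn B) = (2/5)(3/4)(2/3) = 1/5; P(data | urn C) = (9/10)(1/9)(0/8) = 0.
Multiplying each by its prior: 1/4 · 1/6 = 1/24, 3/8 · 1/5 = 3/40, 3/8 · 0 = 0; summing to 7/60.
Normalising, the posterior is P(urn A | data) = 5/14, P(urn B | data) = 9/14, P(urn C | data) = 0.
The predictive probability is P(blue next | data) = (0)(5/14) + (1/2)(9/14) = 9/28.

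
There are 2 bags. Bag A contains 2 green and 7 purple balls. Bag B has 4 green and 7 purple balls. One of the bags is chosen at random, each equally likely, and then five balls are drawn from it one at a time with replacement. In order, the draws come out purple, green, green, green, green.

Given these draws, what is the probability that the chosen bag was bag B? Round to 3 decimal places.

Compute the likelihood of the observed sequence for each case: P(data | bag A) = (7/9)(2/9)(2/9)(2/9)(2/9) = 0.0018967; P(data | bag B) = (7/11)(4/11)(4/11)(4/11)(4/11) = 0.011127.
The prior-weighted likelihoods are 1/2 · 0.0018967 = 0.00094836, 1/2 · 0.011127 = 0.0055635; these sum to 0.0065118.
So P(bag B | data) = (0.0055635) / (0.0065118) = 0.85436.

0.854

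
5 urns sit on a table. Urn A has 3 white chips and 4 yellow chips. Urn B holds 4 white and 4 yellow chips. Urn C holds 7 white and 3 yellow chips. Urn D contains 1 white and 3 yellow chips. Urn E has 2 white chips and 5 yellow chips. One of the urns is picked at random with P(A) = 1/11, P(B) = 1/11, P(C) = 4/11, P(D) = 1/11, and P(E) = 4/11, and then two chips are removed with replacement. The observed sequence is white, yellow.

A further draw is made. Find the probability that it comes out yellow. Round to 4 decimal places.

Under each hypothesis, the probability of the observed sequence is: P(data | urn A) = (3/7)(4/7) = 0.2449; P(data | urn B) = (4/8)(4/8) = 0.25; P(data | urn C) = (7/10)(3/10) = 0.21; P(data | urn D) = (1/4)(3/4) = 0.1875; P(data | urn E) = (2/7)(5/7) = 0.20408.
The prior-weighted likelihoods are 1/11 · 0.2449 = 0.022263, 1/11 · 0.25 = 0.022727, 4/11 · 0.21 = 0.076364, 1/11 · 0.1875 = 0.017045, 4/11 · 0.20408 = 0.074212; summing to 0.21261.
Normalising, the posterior is P(urn A | data) = 0.10471, P(urn B | data) = 0.1069, P(urn C | data) = 0.35917, P(urn D | data) = 0.080172, P(urn E | data) = 0.34905.
Averaging over the posterior, P(yellow next | data) = (4/7)(0.10471) + (1/2)(0.1069) + (3/10)(0.35917) + (3/4)(0.080172) + (5/7)(0.34905) = 0.53048.

0.5305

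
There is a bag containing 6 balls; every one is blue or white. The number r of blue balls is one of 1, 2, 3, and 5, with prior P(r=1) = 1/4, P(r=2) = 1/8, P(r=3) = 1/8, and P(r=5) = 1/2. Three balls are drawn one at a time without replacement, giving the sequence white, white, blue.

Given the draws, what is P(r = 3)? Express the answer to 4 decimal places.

Compute the likelihood of the observed sequence for each case: P(data | r = 1) = (5/6)(4/5)(1/4) = 1/6; P(data | r = 2) = (4/6)(3/5)(2/4) = 1/5; P(data | r = 3) = (3/6)(2/5)(3/4) = 3/20; P(data | r = 5) = (1/6)(0/5) = 0.
Weighting by the prior gives 1/4 · 1/6 = 1/24, 1/8 · 1/5 = 1/40, 1/8 · 3/20 = 3/160, 1/2 · 0 = 0; these sum to 41/480.
Hence P(r = 3 | data) = (3/160) / (41/480) = 9/41.

0.2195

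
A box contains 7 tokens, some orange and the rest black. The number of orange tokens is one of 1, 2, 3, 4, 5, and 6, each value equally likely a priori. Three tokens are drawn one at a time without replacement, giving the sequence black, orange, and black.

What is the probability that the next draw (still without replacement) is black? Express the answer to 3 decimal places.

0.600

Under each hypothesis, the probability of the observed sequence is: P(data | r = 1) = (6/7)(1/6)(5/5) = 1/7; P(data | r = 2) = (5/7)(2/6)(4/5) = 4/21; P(data | r = 3) = (4/7)(3/6)(3/5) = 6/35; P(data | r = 4) = (3/7)(4/6)(2/5) = 4/35; P(data | r = 5) = (2/7)(5/6)(1/5) = 1/21; P(data | r = 6) = (1/7)(6/6)(0/5) = 0.
The prior-weighted likelihoods are 1/6 · 1/7 = 1/42, 1/6 · 4/21 = 2/63, 1/6 · 6/35 = 1/35, 1/6 · 4/35 = 2/105, 1/6 · 1/21 = 1/126, 1/6 · 0 = 0; these sum to 1/9.
The posterior is then P(r = 1 | data) = 3/14, P(r = 2 | data) = 2/7, P(r = 3 | data) = 9/35, P(r = 4 | data) = 6/35, P(r = 5 | data) = 1/14, P(r = 6 | data) = 0.
The predictive probability is P(black next | data) = (1)(3/14) + (3/4)(2/7) + (1/2)(9/35) + (1/4)(6/35) + (0)(1/14) = 3/5.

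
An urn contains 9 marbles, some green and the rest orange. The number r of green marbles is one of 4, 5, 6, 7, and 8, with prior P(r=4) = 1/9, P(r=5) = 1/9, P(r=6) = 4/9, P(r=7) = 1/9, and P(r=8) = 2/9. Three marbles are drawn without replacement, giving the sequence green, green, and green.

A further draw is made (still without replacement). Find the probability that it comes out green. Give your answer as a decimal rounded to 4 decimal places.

The likelihood of the observed sequence under each hypothesis: P(data | r = 4) = (4/9)(3/8)(2/7) = 1/21; P(data | r = 5) = (5/9)(4/8)(3/7) = 5/42; P(data | r = 6) = (6/9)(5/8)(4/7) = 5/21; P(data | r = 7) = (7/9)(6/8)(5/7) = 5/12; P(data | r = 8) = (8/9)(7/8)(6/7) = 2/3.
Weighting by the prior gives 1/9 · 1/21 = 1/189, 1/9 · 5/42 = 5/378, 4/9 · 5/21 = 20/189, 1/9 · 5/12 = 5/108, 2/9 · 2/3 = 4/27; these sum to 241/756.
Normalising, the posterior is P(r = 4 | data) = 4/241, P(r = 5 | data) = 10/241, P(r = 6 | data) = 80/241, P(r = 7 | data) = 35/241, P(r = 8 | data) = 112/241.
The predictive probability is P(green next | data) = (1/6)(4/241) + (1/3)(10/241) + (1/2)(80/241) + (2/3)(35/241) + (5/6)(112/241) = 2/3.

0.6667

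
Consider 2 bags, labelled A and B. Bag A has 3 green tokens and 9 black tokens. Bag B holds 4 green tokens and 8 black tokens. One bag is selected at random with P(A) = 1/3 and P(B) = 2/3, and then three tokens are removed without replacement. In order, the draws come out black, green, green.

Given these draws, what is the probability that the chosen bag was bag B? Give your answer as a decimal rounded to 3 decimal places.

Compute the likelihood of the observed sequence for each case: P(data | bag A) = (9/12)(3/11)(2/10) = 9/220; P(data | bag B) = (8/12)(4/11)(3/10) = 4/55.
The prior-weighted likelihoods are 1/3 · 9/220 = 3/220, 2/3 · 4/55 = 8/165; these sum to 41/660.
So P(bag B | data) = (8/165) / (41/660) = 32/41.

0.780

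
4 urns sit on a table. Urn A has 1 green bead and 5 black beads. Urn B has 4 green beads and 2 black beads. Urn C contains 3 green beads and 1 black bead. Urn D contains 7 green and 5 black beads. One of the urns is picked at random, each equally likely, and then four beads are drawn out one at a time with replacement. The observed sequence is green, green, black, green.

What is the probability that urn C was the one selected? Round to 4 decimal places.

For each hypothesis, P(data | H) works out to: P(data | urn A) = (1/6)(1/6)(5/6)(1/6) = 0.003858; P(data | urn B) = (4/6)(4/6)(2/6)(4/6) = 0.098765; P(data | urn C) = (3/4)(3/4)(1/4)(3/4) = 0.10547; P(data | urn D) = (7/12)(7/12)(5/12)(7/12) = 0.082706.
Multiplying each by its prior: 1/4 · 0.003858 = 0.00096451, 1/4 · 0.098765 = 0.024691, 1/4 · 0.10547 = 0.026367, 1/4 · 0.082706 = 0.020677; summing to 0.0727.
Therefore the posterior P(urn C | data) = (0.026367) / (0.0727) = 0.36269.

0.3627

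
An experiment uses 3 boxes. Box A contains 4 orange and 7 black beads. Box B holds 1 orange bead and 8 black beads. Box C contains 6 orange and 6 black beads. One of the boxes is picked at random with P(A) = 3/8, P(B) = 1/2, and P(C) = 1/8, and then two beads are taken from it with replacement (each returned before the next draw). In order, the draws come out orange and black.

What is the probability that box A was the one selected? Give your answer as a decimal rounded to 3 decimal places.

0.518

Under each hypothesis, the probability of the observed sequence is: P(data | box A) = (4/11)(7/11) = 0.2314; P(data | box B) = (1/9)(8/9) = 0.098765; P(data | box C) = (6/12)(6/12) = 0.25.
Weighting by the prior gives 3/8 · 0.2314 = 0.086777, 1/2 · 0.098765 = 0.049383, 1/8 · 0.25 = 0.03125; summing to 0.16741.
So P(box A | data) = (0.086777) / (0.16741) = 0.51835.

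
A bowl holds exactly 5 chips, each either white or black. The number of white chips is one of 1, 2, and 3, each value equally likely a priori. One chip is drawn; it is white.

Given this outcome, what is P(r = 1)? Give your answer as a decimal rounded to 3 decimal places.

Under each hypothesis, the probability of this draw is: P(data | r = 1) = (1/5) = 1/5; P(data | r = 2) = (2/5) = 2/5; P(data | r = 3) = (3/5) = 3/5.
Multiplying each by its prior: 1/3 · 1/5 = 1/15, 1/3 · 2/5 = 2/15, 1/3 · 3/5 = 1/5; with total 2/5.
Therefore the posterior P(r = 1 | data) = (1/15) / (2/5) = 1/6.

0.167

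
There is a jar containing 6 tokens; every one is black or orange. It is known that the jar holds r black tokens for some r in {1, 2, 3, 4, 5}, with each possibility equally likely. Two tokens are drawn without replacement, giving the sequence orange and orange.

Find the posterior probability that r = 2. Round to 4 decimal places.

The likelihood of the observed sequence under each hypothesis: P(data | r = 1) = (5/6)(4/5) = 2/3; P(data | r = 2) = (4/6)(3/5) = 2/5; P(data | r = 3) = (3/6)(2/5) = 1/5; P(data | r = 4) = (2/6)(1/5) = 1/15; P(data | r = 5) = (1/6)(0/5) = 0.
The prior-weighted likelihoods are 1/5 · 2/3 = 2/15, 1/5 · 2/5 = 2/25, 1/5 · 1/5 = 1/25, 1/5 · 1/15 = 1/75, 1/5 · 0 = 0; summing to 4/15.
So P(r = 2 | data) = (2/25) / (4/15) = 3/10.

0.3000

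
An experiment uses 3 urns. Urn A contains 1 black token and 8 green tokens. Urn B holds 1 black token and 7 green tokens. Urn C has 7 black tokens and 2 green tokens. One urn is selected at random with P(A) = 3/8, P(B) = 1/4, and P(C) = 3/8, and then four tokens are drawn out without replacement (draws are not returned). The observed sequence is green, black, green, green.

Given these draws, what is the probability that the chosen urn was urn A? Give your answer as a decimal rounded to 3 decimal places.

0.571

For each hypothesis, P(data | H) works out to: P(data | urn A) = (8/9)(1/8)(7/7)(6/6) = 1/9; P(data | urn B) = (7/8)(1/7)(6/6)(5/5) = 1/8; P(data | urn C) = (2/9)(7/8)(1/7)(0/6) = 0.
The prior-weighted likelihoods are 3/8 · 1/9 = 1/24, 1/4 · 1/8 = 1/32, 3/8 · 0 = 0; with total 7/96.
By Bayes' rule, P(urn A | data) = (1/24) / (7/96) = 4/7.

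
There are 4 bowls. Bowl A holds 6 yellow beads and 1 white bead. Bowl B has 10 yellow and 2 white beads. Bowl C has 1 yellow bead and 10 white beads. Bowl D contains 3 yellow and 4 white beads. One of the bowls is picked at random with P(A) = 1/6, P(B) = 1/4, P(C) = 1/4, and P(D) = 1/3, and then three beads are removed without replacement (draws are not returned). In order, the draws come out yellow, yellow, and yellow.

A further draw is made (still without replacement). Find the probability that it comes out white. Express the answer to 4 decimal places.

0.2639

Under each hypothesis, the probability of the observed sequence is: P(data | bowl A) = (6/7)(5/6)(4/5) = 0.57143; P(data | bowl B) = (10/12)(9/11)(8/10) = 0.54545; P(data | bowl C) = (1/11)(0/10) = 0; P(data | bowl D) = (3/7)(2/6)(1/5) = 0.028571.
Multiplying each by its prior: 1/6 · 0.57143 = 0.095238, 1/4 · 0.54545 = 0.13636, 1/4 · 0 = 0, 1/3 · 0.028571 = 0.0095238; these sum to 0.24113.
Dividing through by the total gives posterior P(bowl A | data) = 0.39497, P(bowl B | data) = 0.56553, P(bowl C | data) = 0, P(bowl D | data) = 0.039497.
So P(white next | data) = Σ P(white next | H) P(H | data) = (1/4)(0.39497) + (2/9)(0.56553) + (1)(0.039497) = 0.26391.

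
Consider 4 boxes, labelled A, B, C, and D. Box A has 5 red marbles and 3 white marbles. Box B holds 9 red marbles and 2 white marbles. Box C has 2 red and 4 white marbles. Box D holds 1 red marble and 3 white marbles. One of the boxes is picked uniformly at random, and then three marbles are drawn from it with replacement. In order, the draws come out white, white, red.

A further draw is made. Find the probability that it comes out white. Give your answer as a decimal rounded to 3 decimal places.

For each hypothesis, P(data | H) works out to: P(data | box A) = (3/8)(3/8)(5/8) = 0.087891; P(data | box B) = (2/11)(2/11)(9/11) = 0.027047; P(data | box C) = (4/6)(4/6)(2/6) = 0.14815; P(data | box D) = (3/4)(3/4)(1/4) = 0.14062.
Multiplying each by its prior: 1/4 · 0.087891 = 0.021973, 1/4 · 0.027047 = 0.0067618, 1/4 · 0.14815 = 0.037037, 1/4 · 0.14062 = 0.035156; these sum to 0.10093.
Normalising, the posterior is P(box A | data) = 0.21771, P(box B | data) = 0.066997, P(box C | data) = 0.36697, P(box D | data) = 0.34833.
The predictive probability is P(white next | data) = (3/8)(0.21771) + (2/11)(0.066997) + (2/3)(0.36697) + (3/4)(0.34833) = 0.59971.

0.600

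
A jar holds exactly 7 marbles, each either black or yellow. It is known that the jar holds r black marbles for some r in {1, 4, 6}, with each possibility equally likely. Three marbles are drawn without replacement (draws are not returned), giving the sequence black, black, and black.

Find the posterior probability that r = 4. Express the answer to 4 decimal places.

Under each hypothesis, the probability of the observed sequence is: P(data | r = 1) = (1/7)(0/6) = 0; P(data | r = 4) = (4/7)(3/6)(2/5) = 4/35; P(data | r = 6) = (6/7)(5/6)(4/5) = 4/7.
Weighting by the prior gives 1/3 · 0 = 0, 1/3 · 4/35 = 4/105, 1/3 · 4/7 = 4/21; with total 8/35.
Therefore the posterior P(r = 4 | data) = (4/105) / (8/35) = 1/6.

0.1667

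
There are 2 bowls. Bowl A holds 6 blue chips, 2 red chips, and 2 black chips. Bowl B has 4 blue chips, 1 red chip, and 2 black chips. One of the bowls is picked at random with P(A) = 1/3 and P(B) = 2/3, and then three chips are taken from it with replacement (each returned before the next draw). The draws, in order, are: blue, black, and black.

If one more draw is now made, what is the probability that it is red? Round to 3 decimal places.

0.155

Compute the likelihood of the observed sequence for each case: P(data | bowl A) = (6/10)(2/10)(2/10) = 0.024; P(data | bowl B) = (4/7)(2/7)(2/7) = 0.046647.
Weighting by the prior gives 1/3 · 0.024 = 0.008, 2/3 · 0.046647 = 0.031098; summing to 0.039098.
Dividing through by the total gives posterior P(bowl A | data) = 0.20461, P(bowl B | data) = 0.79539.
So P(red next | data) = Σ P(red next | H) P(H | data) = (1/5)(0.20461) + (1/7)(0.79539) = 0.15455.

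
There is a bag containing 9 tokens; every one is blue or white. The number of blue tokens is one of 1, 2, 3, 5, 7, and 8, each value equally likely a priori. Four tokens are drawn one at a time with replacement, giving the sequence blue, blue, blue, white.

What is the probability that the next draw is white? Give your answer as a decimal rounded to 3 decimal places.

0.307

Under each hypothesis, the probability of the observed sequence is: P(data | r = 1) = (1/9)(1/9)(1/9)(8/9) = 0.0012193; P(data | r = 2) = (2/9)(2/9)(2/9)(7/9) = 0.0085353; P(data | r = 3) = (3/9)(3/9)(3/9)(6/9) = 0.024691; P(data | r = 5) = (5/9)(5/9)(5/9)(4/9) = 0.076208; P(data | r = 7) = (7/9)(7/9)(7/9)(2/9) = 0.10456; P(data | r = 8) = (8/9)(8/9)(8/9)(1/9) = 0.078037.
Multiplying each by its prior: 1/6 · 0.0012193 = 0.00020322, 1/6 · 0.0085353 = 0.0014225, 1/6 · 0.024691 = 0.0041152, 1/6 · 0.076208 = 0.012701, 1/6 · 0.10456 = 0.017426, 1/6 · 0.078037 = 0.013006; summing to 0.048875.
Dividing through by the total gives posterior P(r = 1 | data) = 0.004158, P(r = 2 | data) = 0.029106, P(r = 3 | data) = 0.0842, P(r = 5 | data) = 0.25988, P(r = 7 | data) = 0.35655, P(r = 8 | data) = 0.26611.
So P(white next | data) = Σ P(white next | H) P(H | data) = (8/9)(0.004158) + (7/9)(0.029106) + (2/3)(0.0842) + (4/9)(0.25988) + (2/9)(0.35655) + (1/9)(0.26611) = 0.30677.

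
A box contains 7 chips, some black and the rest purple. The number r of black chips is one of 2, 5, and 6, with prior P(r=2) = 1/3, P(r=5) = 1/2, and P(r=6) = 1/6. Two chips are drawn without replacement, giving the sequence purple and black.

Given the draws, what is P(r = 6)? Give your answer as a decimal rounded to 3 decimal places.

The likelihood of the observed sequence under each hypothesis: P(data | r = 2) = (5/7)(2/6) = 5/21; P(data | r = 5) = (2/7)(5/6) = 5/21; P(data | r = 6) = (1/7)(6/6) = 1/7.
Multiplying each by its prior: 1/3 · 5/21 = 5/63, 1/2 · 5/21 = 5/42, 1/6 · 1/7 = 1/42; with total 2/9.
Hence P(r = 6 | data) = (1/42) / (2/9) = 3/28.

0.107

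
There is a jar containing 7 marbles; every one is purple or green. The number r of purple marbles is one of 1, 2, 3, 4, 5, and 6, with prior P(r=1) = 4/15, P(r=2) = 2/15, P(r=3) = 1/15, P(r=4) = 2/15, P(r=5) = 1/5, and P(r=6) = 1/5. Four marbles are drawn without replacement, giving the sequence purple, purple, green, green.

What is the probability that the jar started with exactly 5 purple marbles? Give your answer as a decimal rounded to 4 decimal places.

0.2885

The likelihood of the observed sequence under each hypothesis: P(data | r = 1) = (1/7)(0/6) = 0; P(data | r = 2) = (2/7)(1/6)(5/5)(4/4) = 0.047619; P(data | r = 3) = (3/7)(2/6)(4/5)(3/4) = 0.085714; P(data | r = 4) = (4/7)(3/6)(3/5)(2/4) = 0.085714; P(data | r = 5) = (5/7)(4/6)(2/5)(1/4) = 0.047619; P(data | r = 6) = (6/7)(5/6)(1/5)(0/4) = 0.
Multiplying each by its prior: 4/15 · 0 = 0, 2/15 · 0.047619 = 0.0063492, 1/15 · 0.085714 = 0.0057143, 2/15 · 0.085714 = 0.011429, 1/5 · 0.047619 = 0.0095238, 1/5 · 0 = 0; these sum to 0.033016.
So P(r = 5 | data) = (0.0095238) / (0.033016) = 0.28846.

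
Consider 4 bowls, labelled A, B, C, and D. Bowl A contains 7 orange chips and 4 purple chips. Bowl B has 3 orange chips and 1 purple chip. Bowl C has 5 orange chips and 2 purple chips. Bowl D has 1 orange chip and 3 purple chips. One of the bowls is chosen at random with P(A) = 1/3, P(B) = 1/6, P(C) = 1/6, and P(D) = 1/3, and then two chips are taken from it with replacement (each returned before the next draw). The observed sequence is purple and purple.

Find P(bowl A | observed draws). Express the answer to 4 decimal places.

0.1724

The likelihood of the observed sequence under each hypothesis: P(data | bowl A) = (4/11)(4/11) = 0.13223; P(data | bowl B) = (1/4)(1/4) = 0.0625; P(data | bowl C) = (2/7)(2/7) = 0.081633; P(data | bowl D) = (3/4)(3/4) = 0.5625.
The prior-weighted likelihoods are 1/3 · 0.13223 = 0.044077, 1/6 · 0.0625 = 0.010417, 1/6 · 0.081633 = 0.013605, 1/3 · 0.5625 = 0.1875; with total 0.2556.
By Bayes' rule, P(bowl A | data) = (0.044077) / (0.2556) = 0.17245.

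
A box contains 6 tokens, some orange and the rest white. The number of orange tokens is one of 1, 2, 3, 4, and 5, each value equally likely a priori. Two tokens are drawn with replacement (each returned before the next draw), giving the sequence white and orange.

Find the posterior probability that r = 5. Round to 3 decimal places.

For each hypothesis, P(data | H) works out to: P(data | r = 1) = (5/6)(1/6) = 5/36; P(data | r = 2) = (4/6)(2/6) = 2/9; P(data | r = 3) = (3/6)(3/6) = 1/4; P(data | r = 4) = (2/6)(4/6) = 2/9; P(data | r = 5) = (1/6)(5/6) = 5/36.
The prior-weighted likelihoods are 1/5 · 5/36 = 1/36, 1/5 · 2/9 = 2/45, 1/5 · 1/4 = 1/20, 1/5 · 2/9 = 2/45, 1/5 · 5/36 = 1/36; with total 7/36.
Hence P(r = 5 | data) = (1/36) / (7/36) = 1/7.

0.143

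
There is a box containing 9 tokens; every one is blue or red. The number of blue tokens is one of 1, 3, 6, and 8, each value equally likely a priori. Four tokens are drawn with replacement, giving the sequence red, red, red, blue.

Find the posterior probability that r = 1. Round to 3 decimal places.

0.385

Compute the likelihood of the observed sequence for each case: P(data | r = 1) = (8/9)(8/9)(8/9)(1/9) = 0.078037; P(data | r = 3) = (6/9)(6/9)(6/9)(3/9) = 0.098765; P(data | r = 6) = (3/9)(3/9)(3/9)(6/9) = 0.024691; P(data | r = 8) = (1/9)(1/9)(1/9)(8/9) = 0.0012193.
Multiplying each by its prior: 1/4 · 0.078037 = 0.019509, 1/4 · 0.098765 = 0.024691, 1/4 · 0.024691 = 0.0061728, 1/4 · 0.0012193 = 0.00030483; with total 0.050678.
So P(r = 1 | data) = (0.019509) / (0.050678) = 0.38496.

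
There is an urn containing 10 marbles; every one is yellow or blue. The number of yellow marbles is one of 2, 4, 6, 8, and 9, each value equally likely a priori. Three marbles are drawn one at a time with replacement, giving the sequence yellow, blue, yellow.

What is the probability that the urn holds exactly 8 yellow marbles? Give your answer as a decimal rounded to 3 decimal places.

0.266

For each hypothesis, P(data | H) works out to: P(data | r = 2) = (2/10)(8/10)(2/10) = 0.032; P(data | r = 4) = (4/10)(6/10)(4/10) = 0.096; P(data | r = 6) = (6/10)(4/10)(6/10) = 0.144; P(data | r = 8) = (8/10)(2/10)(8/10) = 0.128; P(data | r = 9) = (9/10)(1/10)(9/10) = 0.081.
The prior-weighted likelihoods are 1/5 · 0.032 = 0.0064, 1/5 · 0.096 = 0.0192, 1/5 · 0.144 = 0.0288, 1/5 · 0.128 = 0.0256, 1/5 · 0.081 = 0.0162; with total 0.0962.
By Bayes' rule, P(r = 8 | data) = (0.0256) / (0.0962) = 0.26611.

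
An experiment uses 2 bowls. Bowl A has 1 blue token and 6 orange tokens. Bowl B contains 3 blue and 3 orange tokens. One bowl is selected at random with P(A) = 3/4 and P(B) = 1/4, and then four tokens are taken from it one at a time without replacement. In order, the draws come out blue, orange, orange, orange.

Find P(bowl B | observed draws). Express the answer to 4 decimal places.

0.1045

Compute the likelihood of the observed sequence for each case: P(data | bowl A) = (1/7)(6/6)(5/5)(4/4) = 1/7; P(data | bowl B) = (3/6)(3/5)(2/4)(1/3) = 1/20.
The prior-weighted likelihoods are 3/4 · 1/7 = 3/28, 1/4 · 1/20 = 1/80; with total 67/560.
So P(bowl B | data) = (1/80) / (67/560) = 7/67.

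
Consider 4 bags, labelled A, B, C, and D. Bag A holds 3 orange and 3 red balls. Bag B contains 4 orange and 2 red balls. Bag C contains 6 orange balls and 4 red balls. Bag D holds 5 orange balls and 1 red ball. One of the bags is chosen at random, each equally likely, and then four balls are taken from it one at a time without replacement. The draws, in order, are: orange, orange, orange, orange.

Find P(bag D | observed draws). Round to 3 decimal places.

0.707

Under each hypothesis, the probability of the observed sequence is: P(data | bag A) = (3/6)(2/5)(1/4)(0/3) = 0; P(data | bag B) = (4/6)(3/5)(2/4)(1/3) = 1/15; P(data | bag C) = (6/10)(5/9)(4/8)(3/7) = 1/14; P(data | bag D) = (5/6)(4/5)(3/4)(2/3) = 1/3.
Weighting by the prior gives 1/4 · 0 = 0, 1/4 · 1/15 = 1/60, 1/4 · 1/14 = 1/56, 1/4 · 1/3 = 1/12; these sum to 33/280.
Hence P(bag D | data) = (1/12) / (33/280) = 70/99.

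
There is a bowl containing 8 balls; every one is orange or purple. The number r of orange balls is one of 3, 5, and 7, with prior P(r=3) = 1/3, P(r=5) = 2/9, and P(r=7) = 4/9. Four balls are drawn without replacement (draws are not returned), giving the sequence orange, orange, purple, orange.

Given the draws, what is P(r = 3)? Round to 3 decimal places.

0.070

For each hypothesis, P(data | H) works out to: P(data | r = 3) = (3/8)(2/7)(5/6)(1/5) = 1/56; P(data | r = 5) = (5/8)(4/7)(3/6)(3/5) = 3/28; P(data | r = 7) = (7/8)(6/7)(1/6)(5/5) = 1/8.
Multiplying each by its prior: 1/3 · 1/56 = 1/168, 2/9 · 3/28 = 1/42, 4/9 · 1/8 = 1/18; with total 43/504.
By Bayes' rule, P(r = 3 | data) = (1/168) / (43/504) = 3/43.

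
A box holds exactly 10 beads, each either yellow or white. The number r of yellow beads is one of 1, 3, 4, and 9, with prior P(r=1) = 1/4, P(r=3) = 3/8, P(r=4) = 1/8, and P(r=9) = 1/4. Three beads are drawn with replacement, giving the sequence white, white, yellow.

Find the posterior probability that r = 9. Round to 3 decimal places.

0.024

Compute the likelihood of the observed sequence for each case: P(data | r = 1) = (9/10)(9/10)(1/10) = 0.081; P(data | r = 3) = (7/10)(7/10)(3/10) = 0.147; P(data | r = 4) = (6/10)(6/10)(4/10) = 0.144; P(data | r = 9) = (1/10)(1/10)(9/10) = 0.009.
Weighting by the prior gives 1/4 · 0.081 = 0.02025, 3/8 · 0.147 = 0.055125, 1/8 · 0.144 = 0.018, 1/4 · 0.009 = 0.00225; summing to 0.095625.
Therefore the posterior P(r = 9 | data) = (0.00225) / (0.095625) = 0.023529.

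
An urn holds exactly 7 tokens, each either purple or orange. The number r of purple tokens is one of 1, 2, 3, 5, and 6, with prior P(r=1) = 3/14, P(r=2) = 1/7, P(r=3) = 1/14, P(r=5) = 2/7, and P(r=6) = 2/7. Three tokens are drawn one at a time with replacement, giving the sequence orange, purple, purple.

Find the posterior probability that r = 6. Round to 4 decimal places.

Under each hypothesis, the probability of the observed sequence is: P(data | r = 1) = (6/7)(1/7)(1/7) = 0.017493; P(data | r = 2) = (5/7)(2/7)(2/7) = 0.058309; P(data | r = 3) = (4/7)(3/7)(3/7) = 0.10496; P(data | r = 5) = (2/7)(5/7)(5/7) = 0.14577; P(data | r = 6) = (1/7)(6/7)(6/7) = 0.10496.
The prior-weighted likelihoods are 3/14 · 0.017493 = 0.0037484, 1/7 · 0.058309 = 0.0083299, 1/14 · 0.10496 = 0.0074969, 2/7 · 0.14577 = 0.041649, 2/7 · 0.10496 = 0.029988; summing to 0.091212.
Therefore the posterior P(r = 6 | data) = (0.029988) / (0.091212) = 0.32877.

0.3288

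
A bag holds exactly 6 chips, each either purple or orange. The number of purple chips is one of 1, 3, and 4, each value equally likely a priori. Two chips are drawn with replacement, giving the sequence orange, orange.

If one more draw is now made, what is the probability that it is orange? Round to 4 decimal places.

Compute the likelihood of the observed sequence for each case: P(data | r = 1) = (5/6)(5/6) = 25/36; P(data | r = 3) = (3/6)(3/6) = 1/4; P(data | r = 4) = (2/6)(2/6) = 1/9.
The prior-weighted likelihoods are 1/3 · 25/36 = 25/108, 1/3 · 1/4 = 1/12, 1/3 · 1/9 = 1/27; these sum to 19/54.
Normalising, the posterior is P(r = 1 | data) = 25/38, P(r = 3 | data) = 9/38, P(r = 4 | data) = 2/19.
The predictive probability is P(orange next | data) = (5/6)(25/38) + (1/2)(9/38) + (1/3)(2/19) = 40/57.

0.7018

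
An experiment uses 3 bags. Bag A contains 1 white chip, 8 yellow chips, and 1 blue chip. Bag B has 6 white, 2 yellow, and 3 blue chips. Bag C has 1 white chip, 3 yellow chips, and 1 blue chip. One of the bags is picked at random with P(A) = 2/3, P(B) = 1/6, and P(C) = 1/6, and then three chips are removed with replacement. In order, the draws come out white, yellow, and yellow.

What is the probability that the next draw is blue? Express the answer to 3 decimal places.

0.130

The likelihood of the observed sequence under each hypothesis: P(data | bag A) = (1/10)(8/10)(8/10) = 0.064; P(data | bag B) = (6/11)(2/11)(2/11) = 0.018032; P(data | bag C) = (1/5)(3/5)(3/5) = 0.072.
Multiplying each by its prior: 2/3 · 0.064 = 0.042667, 1/6 · 0.018032 = 0.0030053, 1/6 · 0.072 = 0.012; these sum to 0.057672.
Normalising, the posterior is P(bag A | data) = 0.73982, P(bag B | data) = 0.05211, P(bag C | data) = 0.20807.
Averaging over the posterior, P(blue next | data) = (1/10)(0.73982) + (3/11)(0.05211) + (1/5)(0.20807) = 0.12981.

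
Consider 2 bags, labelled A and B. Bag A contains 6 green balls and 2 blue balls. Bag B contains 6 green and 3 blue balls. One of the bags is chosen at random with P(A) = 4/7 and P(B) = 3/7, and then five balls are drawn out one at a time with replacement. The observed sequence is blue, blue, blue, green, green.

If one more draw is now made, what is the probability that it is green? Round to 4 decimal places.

Under each hypothesis, the probability of the observed sequence is: P(data | bag A) = (2/8)(2/8)(2/8)(6/8)(6/8) = 0.0087891; P(data | bag B) = (3/9)(3/9)(3/9)(6/9)(6/9) = 0.016461.
The prior-weighted likelihoods are 4/7 · 0.0087891 = 0.0050223, 3/7 · 0.016461 = 0.0070547; with total 0.012077.
Dividing through by the total gives posterior P(bag A | data) = 0.41586, P(bag B | data) = 0.58414.
The predictive probability is P(green next | data) = (3/4)(0.41586) + (2/3)(0.58414) = 0.70132.

0.7013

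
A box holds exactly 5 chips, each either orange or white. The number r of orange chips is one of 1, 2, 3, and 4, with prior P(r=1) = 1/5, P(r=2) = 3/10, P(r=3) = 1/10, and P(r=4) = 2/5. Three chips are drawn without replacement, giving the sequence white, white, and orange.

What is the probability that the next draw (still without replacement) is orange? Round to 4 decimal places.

The likelihood of the observed sequence under each hypothesis: P(data | r = 1) = (4/5)(3/4)(1/3) = 1/5; P(data | r = 2) = (3/5)(2/4)(2/3) = 1/5; P(data | r = 3) = (2/5)(1/4)(3/3) = 1/10; P(data | r = 4) = (1/5)(0/4) = 0.
The prior-weighted likelihoods are 1/5 · 1/5 = 1/25, 3/10 · 1/5 = 3/50, 1/10 · 1/10 = 1/100, 2/5 · 0 = 0; summing to 11/100.
Normalising, the posterior is P(r = 1 | data) = 4/11, P(r = 2 | data) = 6/11, P(r = 3 | data) = 1/11, P(r = 4 | data) = 0.
Averaging over the posterior, P(orange next | data) = (0)(4/11) + (1/2)(6/11) + (1)(1/11) = 4/11.

0.3636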